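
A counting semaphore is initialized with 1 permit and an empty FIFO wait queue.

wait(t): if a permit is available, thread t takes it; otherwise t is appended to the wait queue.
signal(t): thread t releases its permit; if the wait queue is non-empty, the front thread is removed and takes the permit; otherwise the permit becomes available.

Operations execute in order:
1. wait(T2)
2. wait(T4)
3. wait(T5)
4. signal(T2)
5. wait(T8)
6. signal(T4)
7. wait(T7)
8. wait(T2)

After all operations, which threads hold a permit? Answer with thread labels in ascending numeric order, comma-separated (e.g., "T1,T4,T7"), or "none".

Answer: T5

Derivation:
Step 1: wait(T2) -> count=0 queue=[] holders={T2}
Step 2: wait(T4) -> count=0 queue=[T4] holders={T2}
Step 3: wait(T5) -> count=0 queue=[T4,T5] holders={T2}
Step 4: signal(T2) -> count=0 queue=[T5] holders={T4}
Step 5: wait(T8) -> count=0 queue=[T5,T8] holders={T4}
Step 6: signal(T4) -> count=0 queue=[T8] holders={T5}
Step 7: wait(T7) -> count=0 queue=[T8,T7] holders={T5}
Step 8: wait(T2) -> count=0 queue=[T8,T7,T2] holders={T5}
Final holders: T5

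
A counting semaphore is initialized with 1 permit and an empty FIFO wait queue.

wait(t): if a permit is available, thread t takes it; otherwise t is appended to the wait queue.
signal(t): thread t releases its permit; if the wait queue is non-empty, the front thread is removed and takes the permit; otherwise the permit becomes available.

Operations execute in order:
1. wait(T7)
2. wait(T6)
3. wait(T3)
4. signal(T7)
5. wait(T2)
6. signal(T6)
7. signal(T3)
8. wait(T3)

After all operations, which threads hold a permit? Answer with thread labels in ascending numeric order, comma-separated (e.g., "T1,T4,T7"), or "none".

Step 1: wait(T7) -> count=0 queue=[] holders={T7}
Step 2: wait(T6) -> count=0 queue=[T6] holders={T7}
Step 3: wait(T3) -> count=0 queue=[T6,T3] holders={T7}
Step 4: signal(T7) -> count=0 queue=[T3] holders={T6}
Step 5: wait(T2) -> count=0 queue=[T3,T2] holders={T6}
Step 6: signal(T6) -> count=0 queue=[T2] holders={T3}
Step 7: signal(T3) -> count=0 queue=[] holders={T2}
Step 8: wait(T3) -> count=0 queue=[T3] holders={T2}
Final holders: T2

Answer: T2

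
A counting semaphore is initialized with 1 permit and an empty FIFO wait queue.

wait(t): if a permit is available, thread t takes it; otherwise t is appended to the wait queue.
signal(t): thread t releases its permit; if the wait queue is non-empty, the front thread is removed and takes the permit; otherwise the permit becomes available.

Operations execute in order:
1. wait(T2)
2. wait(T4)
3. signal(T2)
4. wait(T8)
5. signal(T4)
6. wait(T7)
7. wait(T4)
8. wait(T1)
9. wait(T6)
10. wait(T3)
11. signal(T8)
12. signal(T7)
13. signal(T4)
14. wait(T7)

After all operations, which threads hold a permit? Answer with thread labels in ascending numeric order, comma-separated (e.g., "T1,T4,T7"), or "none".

Step 1: wait(T2) -> count=0 queue=[] holders={T2}
Step 2: wait(T4) -> count=0 queue=[T4] holders={T2}
Step 3: signal(T2) -> count=0 queue=[] holders={T4}
Step 4: wait(T8) -> count=0 queue=[T8] holders={T4}
Step 5: signal(T4) -> count=0 queue=[] holders={T8}
Step 6: wait(T7) -> count=0 queue=[T7] holders={T8}
Step 7: wait(T4) -> count=0 queue=[T7,T4] holders={T8}
Step 8: wait(T1) -> count=0 queue=[T7,T4,T1] holders={T8}
Step 9: wait(T6) -> count=0 queue=[T7,T4,T1,T6] holders={T8}
Step 10: wait(T3) -> count=0 queue=[T7,T4,T1,T6,T3] holders={T8}
Step 11: signal(T8) -> count=0 queue=[T4,T1,T6,T3] holders={T7}
Step 12: signal(T7) -> count=0 queue=[T1,T6,T3] holders={T4}
Step 13: signal(T4) -> count=0 queue=[T6,T3] holders={T1}
Step 14: wait(T7) -> count=0 queue=[T6,T3,T7] holders={T1}
Final holders: T1

Answer: T1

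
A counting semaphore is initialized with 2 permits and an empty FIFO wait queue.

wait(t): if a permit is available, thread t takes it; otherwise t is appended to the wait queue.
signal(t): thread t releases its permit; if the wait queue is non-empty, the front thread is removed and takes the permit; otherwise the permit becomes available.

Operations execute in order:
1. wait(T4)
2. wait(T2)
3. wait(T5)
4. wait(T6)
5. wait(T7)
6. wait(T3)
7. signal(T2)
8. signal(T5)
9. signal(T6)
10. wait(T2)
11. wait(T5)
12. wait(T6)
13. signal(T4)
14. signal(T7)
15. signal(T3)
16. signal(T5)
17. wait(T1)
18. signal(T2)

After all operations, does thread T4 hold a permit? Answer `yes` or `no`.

Answer: no

Derivation:
Step 1: wait(T4) -> count=1 queue=[] holders={T4}
Step 2: wait(T2) -> count=0 queue=[] holders={T2,T4}
Step 3: wait(T5) -> count=0 queue=[T5] holders={T2,T4}
Step 4: wait(T6) -> count=0 queue=[T5,T6] holders={T2,T4}
Step 5: wait(T7) -> count=0 queue=[T5,T6,T7] holders={T2,T4}
Step 6: wait(T3) -> count=0 queue=[T5,T6,T7,T3] holders={T2,T4}
Step 7: signal(T2) -> count=0 queue=[T6,T7,T3] holders={T4,T5}
Step 8: signal(T5) -> count=0 queue=[T7,T3] holders={T4,T6}
Step 9: signal(T6) -> count=0 queue=[T3] holders={T4,T7}
Step 10: wait(T2) -> count=0 queue=[T3,T2] holders={T4,T7}
Step 11: wait(T5) -> count=0 queue=[T3,T2,T5] holders={T4,T7}
Step 12: wait(T6) -> count=0 queue=[T3,T2,T5,T6] holders={T4,T7}
Step 13: signal(T4) -> count=0 queue=[T2,T5,T6] holders={T3,T7}
Step 14: signal(T7) -> count=0 queue=[T5,T6] holders={T2,T3}
Step 15: signal(T3) -> count=0 queue=[T6] holders={T2,T5}
Step 16: signal(T5) -> count=0 queue=[] holders={T2,T6}
Step 17: wait(T1) -> count=0 queue=[T1] holders={T2,T6}
Step 18: signal(T2) -> count=0 queue=[] holders={T1,T6}
Final holders: {T1,T6} -> T4 not in holders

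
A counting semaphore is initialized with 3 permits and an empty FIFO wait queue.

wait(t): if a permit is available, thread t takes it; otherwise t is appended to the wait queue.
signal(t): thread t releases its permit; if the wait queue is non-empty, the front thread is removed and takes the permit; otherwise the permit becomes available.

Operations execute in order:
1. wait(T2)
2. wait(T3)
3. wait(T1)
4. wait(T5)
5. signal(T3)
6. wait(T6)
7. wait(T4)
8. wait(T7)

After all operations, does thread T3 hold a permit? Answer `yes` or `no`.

Step 1: wait(T2) -> count=2 queue=[] holders={T2}
Step 2: wait(T3) -> count=1 queue=[] holders={T2,T3}
Step 3: wait(T1) -> count=0 queue=[] holders={T1,T2,T3}
Step 4: wait(T5) -> count=0 queue=[T5] holders={T1,T2,T3}
Step 5: signal(T3) -> count=0 queue=[] holders={T1,T2,T5}
Step 6: wait(T6) -> count=0 queue=[T6] holders={T1,T2,T5}
Step 7: wait(T4) -> count=0 queue=[T6,T4] holders={T1,T2,T5}
Step 8: wait(T7) -> count=0 queue=[T6,T4,T7] holders={T1,T2,T5}
Final holders: {T1,T2,T5} -> T3 not in holders

Answer: no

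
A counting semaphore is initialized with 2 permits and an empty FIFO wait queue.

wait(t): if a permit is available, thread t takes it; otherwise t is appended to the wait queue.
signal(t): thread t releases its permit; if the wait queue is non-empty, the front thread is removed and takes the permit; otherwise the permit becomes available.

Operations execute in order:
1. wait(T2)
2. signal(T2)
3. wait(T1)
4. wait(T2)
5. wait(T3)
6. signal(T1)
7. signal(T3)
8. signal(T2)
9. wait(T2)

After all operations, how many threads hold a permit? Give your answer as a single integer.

Step 1: wait(T2) -> count=1 queue=[] holders={T2}
Step 2: signal(T2) -> count=2 queue=[] holders={none}
Step 3: wait(T1) -> count=1 queue=[] holders={T1}
Step 4: wait(T2) -> count=0 queue=[] holders={T1,T2}
Step 5: wait(T3) -> count=0 queue=[T3] holders={T1,T2}
Step 6: signal(T1) -> count=0 queue=[] holders={T2,T3}
Step 7: signal(T3) -> count=1 queue=[] holders={T2}
Step 8: signal(T2) -> count=2 queue=[] holders={none}
Step 9: wait(T2) -> count=1 queue=[] holders={T2}
Final holders: {T2} -> 1 thread(s)

Answer: 1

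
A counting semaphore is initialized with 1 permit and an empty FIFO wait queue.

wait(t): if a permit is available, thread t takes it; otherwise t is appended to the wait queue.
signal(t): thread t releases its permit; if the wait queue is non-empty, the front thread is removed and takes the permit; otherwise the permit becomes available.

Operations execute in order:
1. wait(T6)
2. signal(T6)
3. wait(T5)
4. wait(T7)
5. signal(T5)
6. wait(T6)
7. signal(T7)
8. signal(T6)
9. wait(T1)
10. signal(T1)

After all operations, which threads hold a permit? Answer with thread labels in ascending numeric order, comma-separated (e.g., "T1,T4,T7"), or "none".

Step 1: wait(T6) -> count=0 queue=[] holders={T6}
Step 2: signal(T6) -> count=1 queue=[] holders={none}
Step 3: wait(T5) -> count=0 queue=[] holders={T5}
Step 4: wait(T7) -> count=0 queue=[T7] holders={T5}
Step 5: signal(T5) -> count=0 queue=[] holders={T7}
Step 6: wait(T6) -> count=0 queue=[T6] holders={T7}
Step 7: signal(T7) -> count=0 queue=[] holders={T6}
Step 8: signal(T6) -> count=1 queue=[] holders={none}
Step 9: wait(T1) -> count=0 queue=[] holders={T1}
Step 10: signal(T1) -> count=1 queue=[] holders={none}
Final holders: none

Answer: none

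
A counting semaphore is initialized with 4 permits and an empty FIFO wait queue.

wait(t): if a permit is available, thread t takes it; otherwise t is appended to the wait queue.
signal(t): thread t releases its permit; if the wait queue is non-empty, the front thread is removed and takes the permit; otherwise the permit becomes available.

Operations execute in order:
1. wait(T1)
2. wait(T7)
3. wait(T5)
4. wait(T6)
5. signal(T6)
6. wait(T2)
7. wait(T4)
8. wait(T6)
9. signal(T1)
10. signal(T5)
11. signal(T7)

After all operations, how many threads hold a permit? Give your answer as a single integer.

Step 1: wait(T1) -> count=3 queue=[] holders={T1}
Step 2: wait(T7) -> count=2 queue=[] holders={T1,T7}
Step 3: wait(T5) -> count=1 queue=[] holders={T1,T5,T7}
Step 4: wait(T6) -> count=0 queue=[] holders={T1,T5,T6,T7}
Step 5: signal(T6) -> count=1 queue=[] holders={T1,T5,T7}
Step 6: wait(T2) -> count=0 queue=[] holders={T1,T2,T5,T7}
Step 7: wait(T4) -> count=0 queue=[T4] holders={T1,T2,T5,T7}
Step 8: wait(T6) -> count=0 queue=[T4,T6] holders={T1,T2,T5,T7}
Step 9: signal(T1) -> count=0 queue=[T6] holders={T2,T4,T5,T7}
Step 10: signal(T5) -> count=0 queue=[] holders={T2,T4,T6,T7}
Step 11: signal(T7) -> count=1 queue=[] holders={T2,T4,T6}
Final holders: {T2,T4,T6} -> 3 thread(s)

Answer: 3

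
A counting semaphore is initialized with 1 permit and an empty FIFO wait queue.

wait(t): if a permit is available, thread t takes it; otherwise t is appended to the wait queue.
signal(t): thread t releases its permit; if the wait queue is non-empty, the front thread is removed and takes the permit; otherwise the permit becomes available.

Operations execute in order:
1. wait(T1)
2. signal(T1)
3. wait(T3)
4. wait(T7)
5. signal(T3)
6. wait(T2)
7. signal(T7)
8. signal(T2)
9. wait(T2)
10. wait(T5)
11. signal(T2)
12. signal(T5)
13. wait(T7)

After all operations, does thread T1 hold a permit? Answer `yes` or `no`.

Answer: no

Derivation:
Step 1: wait(T1) -> count=0 queue=[] holders={T1}
Step 2: signal(T1) -> count=1 queue=[] holders={none}
Step 3: wait(T3) -> count=0 queue=[] holders={T3}
Step 4: wait(T7) -> count=0 queue=[T7] holders={T3}
Step 5: signal(T3) -> count=0 queue=[] holders={T7}
Step 6: wait(T2) -> count=0 queue=[T2] holders={T7}
Step 7: signal(T7) -> count=0 queue=[] holders={T2}
Step 8: signal(T2) -> count=1 queue=[] holders={none}
Step 9: wait(T2) -> count=0 queue=[] holders={T2}
Step 10: wait(T5) -> count=0 queue=[T5] holders={T2}
Step 11: signal(T2) -> count=0 queue=[] holders={T5}
Step 12: signal(T5) -> count=1 queue=[] holders={none}
Step 13: wait(T7) -> count=0 queue=[] holders={T7}
Final holders: {T7} -> T1 not in holders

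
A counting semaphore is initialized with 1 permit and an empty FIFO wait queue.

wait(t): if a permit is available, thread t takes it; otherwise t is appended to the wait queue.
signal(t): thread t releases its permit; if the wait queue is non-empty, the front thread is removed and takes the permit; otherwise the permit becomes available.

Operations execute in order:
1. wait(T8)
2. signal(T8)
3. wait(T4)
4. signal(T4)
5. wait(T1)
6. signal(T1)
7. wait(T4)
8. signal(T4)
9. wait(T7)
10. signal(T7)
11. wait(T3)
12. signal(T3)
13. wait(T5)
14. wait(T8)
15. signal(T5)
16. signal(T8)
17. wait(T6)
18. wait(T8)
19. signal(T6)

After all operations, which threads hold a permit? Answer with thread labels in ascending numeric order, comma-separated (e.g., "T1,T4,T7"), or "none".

Answer: T8

Derivation:
Step 1: wait(T8) -> count=0 queue=[] holders={T8}
Step 2: signal(T8) -> count=1 queue=[] holders={none}
Step 3: wait(T4) -> count=0 queue=[] holders={T4}
Step 4: signal(T4) -> count=1 queue=[] holders={none}
Step 5: wait(T1) -> count=0 queue=[] holders={T1}
Step 6: signal(T1) -> count=1 queue=[] holders={none}
Step 7: wait(T4) -> count=0 queue=[] holders={T4}
Step 8: signal(T4) -> count=1 queue=[] holders={none}
Step 9: wait(T7) -> count=0 queue=[] holders={T7}
Step 10: signal(T7) -> count=1 queue=[] holders={none}
Step 11: wait(T3) -> count=0 queue=[] holders={T3}
Step 12: signal(T3) -> count=1 queue=[] holders={none}
Step 13: wait(T5) -> count=0 queue=[] holders={T5}
Step 14: wait(T8) -> count=0 queue=[T8] holders={T5}
Step 15: signal(T5) -> count=0 queue=[] holders={T8}
Step 16: signal(T8) -> count=1 queue=[] holders={none}
Step 17: wait(T6) -> count=0 queue=[] holders={T6}
Step 18: wait(T8) -> count=0 queue=[T8] holders={T6}
Step 19: signal(T6) -> count=0 queue=[] holders={T8}
Final holders: T8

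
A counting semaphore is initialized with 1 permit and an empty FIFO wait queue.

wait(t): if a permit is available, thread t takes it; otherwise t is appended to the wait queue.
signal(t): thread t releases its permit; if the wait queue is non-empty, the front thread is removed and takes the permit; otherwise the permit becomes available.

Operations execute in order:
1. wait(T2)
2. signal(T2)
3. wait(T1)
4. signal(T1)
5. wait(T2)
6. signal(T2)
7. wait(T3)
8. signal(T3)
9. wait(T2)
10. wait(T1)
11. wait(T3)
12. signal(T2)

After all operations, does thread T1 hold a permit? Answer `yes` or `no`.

Answer: yes

Derivation:
Step 1: wait(T2) -> count=0 queue=[] holders={T2}
Step 2: signal(T2) -> count=1 queue=[] holders={none}
Step 3: wait(T1) -> count=0 queue=[] holders={T1}
Step 4: signal(T1) -> count=1 queue=[] holders={none}
Step 5: wait(T2) -> count=0 queue=[] holders={T2}
Step 6: signal(T2) -> count=1 queue=[] holders={none}
Step 7: wait(T3) -> count=0 queue=[] holders={T3}
Step 8: signal(T3) -> count=1 queue=[] holders={none}
Step 9: wait(T2) -> count=0 queue=[] holders={T2}
Step 10: wait(T1) -> count=0 queue=[T1] holders={T2}
Step 11: wait(T3) -> count=0 queue=[T1,T3] holders={T2}
Step 12: signal(T2) -> count=0 queue=[T3] holders={T1}
Final holders: {T1} -> T1 in holders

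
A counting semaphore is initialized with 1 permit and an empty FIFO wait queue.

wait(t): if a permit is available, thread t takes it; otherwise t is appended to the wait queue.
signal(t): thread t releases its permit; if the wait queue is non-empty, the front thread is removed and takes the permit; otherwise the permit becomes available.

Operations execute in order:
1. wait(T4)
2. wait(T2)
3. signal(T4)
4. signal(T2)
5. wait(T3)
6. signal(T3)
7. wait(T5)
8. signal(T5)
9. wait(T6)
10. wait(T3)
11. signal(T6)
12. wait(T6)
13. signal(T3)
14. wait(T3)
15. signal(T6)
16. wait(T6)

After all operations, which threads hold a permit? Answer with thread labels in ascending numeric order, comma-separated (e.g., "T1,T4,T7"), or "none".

Step 1: wait(T4) -> count=0 queue=[] holders={T4}
Step 2: wait(T2) -> count=0 queue=[T2] holders={T4}
Step 3: signal(T4) -> count=0 queue=[] holders={T2}
Step 4: signal(T2) -> count=1 queue=[] holders={none}
Step 5: wait(T3) -> count=0 queue=[] holders={T3}
Step 6: signal(T3) -> count=1 queue=[] holders={none}
Step 7: wait(T5) -> count=0 queue=[] holders={T5}
Step 8: signal(T5) -> count=1 queue=[] holders={none}
Step 9: wait(T6) -> count=0 queue=[] holders={T6}
Step 10: wait(T3) -> count=0 queue=[T3] holders={T6}
Step 11: signal(T6) -> count=0 queue=[] holders={T3}
Step 12: wait(T6) -> count=0 queue=[T6] holders={T3}
Step 13: signal(T3) -> count=0 queue=[] holders={T6}
Step 14: wait(T3) -> count=0 queue=[T3] holders={T6}
Step 15: signal(T6) -> count=0 queue=[] holders={T3}
Step 16: wait(T6) -> count=0 queue=[T6] holders={T3}
Final holders: T3

Answer: T3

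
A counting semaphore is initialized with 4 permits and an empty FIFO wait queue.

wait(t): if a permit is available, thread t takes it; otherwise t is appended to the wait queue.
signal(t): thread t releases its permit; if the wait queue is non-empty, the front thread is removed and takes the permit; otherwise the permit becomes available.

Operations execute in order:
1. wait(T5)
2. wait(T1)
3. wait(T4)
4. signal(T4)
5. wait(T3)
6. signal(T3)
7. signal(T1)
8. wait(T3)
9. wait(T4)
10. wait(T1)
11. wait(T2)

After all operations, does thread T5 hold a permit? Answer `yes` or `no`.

Answer: yes

Derivation:
Step 1: wait(T5) -> count=3 queue=[] holders={T5}
Step 2: wait(T1) -> count=2 queue=[] holders={T1,T5}
Step 3: wait(T4) -> count=1 queue=[] holders={T1,T4,T5}
Step 4: signal(T4) -> count=2 queue=[] holders={T1,T5}
Step 5: wait(T3) -> count=1 queue=[] holders={T1,T3,T5}
Step 6: signal(T3) -> count=2 queue=[] holders={T1,T5}
Step 7: signal(T1) -> count=3 queue=[] holders={T5}
Step 8: wait(T3) -> count=2 queue=[] holders={T3,T5}
Step 9: wait(T4) -> count=1 queue=[] holders={T3,T4,T5}
Step 10: wait(T1) -> count=0 queue=[] holders={T1,T3,T4,T5}
Step 11: wait(T2) -> count=0 queue=[T2] holders={T1,T3,T4,T5}
Final holders: {T1,T3,T4,T5} -> T5 in holders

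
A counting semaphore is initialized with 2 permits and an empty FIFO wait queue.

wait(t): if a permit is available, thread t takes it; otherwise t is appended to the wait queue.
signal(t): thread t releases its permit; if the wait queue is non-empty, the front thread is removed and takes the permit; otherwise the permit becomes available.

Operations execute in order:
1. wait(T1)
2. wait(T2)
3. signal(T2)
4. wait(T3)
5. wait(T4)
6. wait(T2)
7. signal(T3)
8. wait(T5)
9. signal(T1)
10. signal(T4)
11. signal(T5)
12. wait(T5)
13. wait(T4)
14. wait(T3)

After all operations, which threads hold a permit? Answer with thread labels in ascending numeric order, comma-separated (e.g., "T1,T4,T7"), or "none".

Answer: T2,T5

Derivation:
Step 1: wait(T1) -> count=1 queue=[] holders={T1}
Step 2: wait(T2) -> count=0 queue=[] holders={T1,T2}
Step 3: signal(T2) -> count=1 queue=[] holders={T1}
Step 4: wait(T3) -> count=0 queue=[] holders={T1,T3}
Step 5: wait(T4) -> count=0 queue=[T4] holders={T1,T3}
Step 6: wait(T2) -> count=0 queue=[T4,T2] holders={T1,T3}
Step 7: signal(T3) -> count=0 queue=[T2] holders={T1,T4}
Step 8: wait(T5) -> count=0 queue=[T2,T5] holders={T1,T4}
Step 9: signal(T1) -> count=0 queue=[T5] holders={T2,T4}
Step 10: signal(T4) -> count=0 queue=[] holders={T2,T5}
Step 11: signal(T5) -> count=1 queue=[] holders={T2}
Step 12: wait(T5) -> count=0 queue=[] holders={T2,T5}
Step 13: wait(T4) -> count=0 queue=[T4] holders={T2,T5}
Step 14: wait(T3) -> count=0 queue=[T4,T3] holders={T2,T5}
Final holders: T2,T5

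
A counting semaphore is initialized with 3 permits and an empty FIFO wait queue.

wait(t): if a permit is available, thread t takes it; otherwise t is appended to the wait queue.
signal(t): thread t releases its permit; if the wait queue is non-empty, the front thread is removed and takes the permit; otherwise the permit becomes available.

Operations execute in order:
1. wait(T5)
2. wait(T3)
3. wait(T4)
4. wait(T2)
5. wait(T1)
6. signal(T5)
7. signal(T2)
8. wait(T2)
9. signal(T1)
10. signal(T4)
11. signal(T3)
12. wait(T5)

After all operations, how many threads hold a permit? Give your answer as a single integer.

Step 1: wait(T5) -> count=2 queue=[] holders={T5}
Step 2: wait(T3) -> count=1 queue=[] holders={T3,T5}
Step 3: wait(T4) -> count=0 queue=[] holders={T3,T4,T5}
Step 4: wait(T2) -> count=0 queue=[T2] holders={T3,T4,T5}
Step 5: wait(T1) -> count=0 queue=[T2,T1] holders={T3,T4,T5}
Step 6: signal(T5) -> count=0 queue=[T1] holders={T2,T3,T4}
Step 7: signal(T2) -> count=0 queue=[] holders={T1,T3,T4}
Step 8: wait(T2) -> count=0 queue=[T2] holders={T1,T3,T4}
Step 9: signal(T1) -> count=0 queue=[] holders={T2,T3,T4}
Step 10: signal(T4) -> count=1 queue=[] holders={T2,T3}
Step 11: signal(T3) -> count=2 queue=[] holders={T2}
Step 12: wait(T5) -> count=1 queue=[] holders={T2,T5}
Final holders: {T2,T5} -> 2 thread(s)

Answer: 2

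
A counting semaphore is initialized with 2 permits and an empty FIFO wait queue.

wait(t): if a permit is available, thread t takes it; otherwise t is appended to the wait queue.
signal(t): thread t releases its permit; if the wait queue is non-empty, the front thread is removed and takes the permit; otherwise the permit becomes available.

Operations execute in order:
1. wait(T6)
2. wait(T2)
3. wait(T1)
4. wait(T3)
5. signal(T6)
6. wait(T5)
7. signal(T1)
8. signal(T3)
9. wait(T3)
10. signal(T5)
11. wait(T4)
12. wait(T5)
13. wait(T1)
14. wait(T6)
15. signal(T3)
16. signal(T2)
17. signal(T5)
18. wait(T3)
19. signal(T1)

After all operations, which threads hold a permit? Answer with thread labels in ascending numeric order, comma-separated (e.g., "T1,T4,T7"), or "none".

Step 1: wait(T6) -> count=1 queue=[] holders={T6}
Step 2: wait(T2) -> count=0 queue=[] holders={T2,T6}
Step 3: wait(T1) -> count=0 queue=[T1] holders={T2,T6}
Step 4: wait(T3) -> count=0 queue=[T1,T3] holders={T2,T6}
Step 5: signal(T6) -> count=0 queue=[T3] holders={T1,T2}
Step 6: wait(T5) -> count=0 queue=[T3,T5] holders={T1,T2}
Step 7: signal(T1) -> count=0 queue=[T5] holders={T2,T3}
Step 8: signal(T3) -> count=0 queue=[] holders={T2,T5}
Step 9: wait(T3) -> count=0 queue=[T3] holders={T2,T5}
Step 10: signal(T5) -> count=0 queue=[] holders={T2,T3}
Step 11: wait(T4) -> count=0 queue=[T4] holders={T2,T3}
Step 12: wait(T5) -> count=0 queue=[T4,T5] holders={T2,T3}
Step 13: wait(T1) -> count=0 queue=[T4,T5,T1] holders={T2,T3}
Step 14: wait(T6) -> count=0 queue=[T4,T5,T1,T6] holders={T2,T3}
Step 15: signal(T3) -> count=0 queue=[T5,T1,T6] holders={T2,T4}
Step 16: signal(T2) -> count=0 queue=[T1,T6] holders={T4,T5}
Step 17: signal(T5) -> count=0 queue=[T6] holders={T1,T4}
Step 18: wait(T3) -> count=0 queue=[T6,T3] holders={T1,T4}
Step 19: signal(T1) -> count=0 queue=[T3] holders={T4,T6}
Final holders: T4,T6

Answer: T4,T6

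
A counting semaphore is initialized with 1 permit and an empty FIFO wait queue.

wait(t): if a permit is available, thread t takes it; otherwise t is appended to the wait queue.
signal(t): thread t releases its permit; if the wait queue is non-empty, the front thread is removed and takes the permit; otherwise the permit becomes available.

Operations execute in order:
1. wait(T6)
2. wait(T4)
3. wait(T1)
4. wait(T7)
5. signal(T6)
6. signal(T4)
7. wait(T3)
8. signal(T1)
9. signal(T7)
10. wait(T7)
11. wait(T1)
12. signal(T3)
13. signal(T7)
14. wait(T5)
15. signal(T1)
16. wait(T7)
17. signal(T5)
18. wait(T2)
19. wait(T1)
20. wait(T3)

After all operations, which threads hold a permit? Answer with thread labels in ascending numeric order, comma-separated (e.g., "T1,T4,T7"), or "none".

Step 1: wait(T6) -> count=0 queue=[] holders={T6}
Step 2: wait(T4) -> count=0 queue=[T4] holders={T6}
Step 3: wait(T1) -> count=0 queue=[T4,T1] holders={T6}
Step 4: wait(T7) -> count=0 queue=[T4,T1,T7] holders={T6}
Step 5: signal(T6) -> count=0 queue=[T1,T7] holders={T4}
Step 6: signal(T4) -> count=0 queue=[T7] holders={T1}
Step 7: wait(T3) -> count=0 queue=[T7,T3] holders={T1}
Step 8: signal(T1) -> count=0 queue=[T3] holders={T7}
Step 9: signal(T7) -> count=0 queue=[] holders={T3}
Step 10: wait(T7) -> count=0 queue=[T7] holders={T3}
Step 11: wait(T1) -> count=0 queue=[T7,T1] holders={T3}
Step 12: signal(T3) -> count=0 queue=[T1] holders={T7}
Step 13: signal(T7) -> count=0 queue=[] holders={T1}
Step 14: wait(T5) -> count=0 queue=[T5] holders={T1}
Step 15: signal(T1) -> count=0 queue=[] holders={T5}
Step 16: wait(T7) -> count=0 queue=[T7] holders={T5}
Step 17: signal(T5) -> count=0 queue=[] holders={T7}
Step 18: wait(T2) -> count=0 queue=[T2] holders={T7}
Step 19: wait(T1) -> count=0 queue=[T2,T1] holders={T7}
Step 20: wait(T3) -> count=0 queue=[T2,T1,T3] holders={T7}
Final holders: T7

Answer: T7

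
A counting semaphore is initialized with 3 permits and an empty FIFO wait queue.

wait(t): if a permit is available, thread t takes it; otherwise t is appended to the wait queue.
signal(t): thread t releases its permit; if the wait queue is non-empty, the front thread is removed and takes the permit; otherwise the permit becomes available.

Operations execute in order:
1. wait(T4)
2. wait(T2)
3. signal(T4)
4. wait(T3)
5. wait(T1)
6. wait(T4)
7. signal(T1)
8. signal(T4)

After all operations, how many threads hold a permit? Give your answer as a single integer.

Step 1: wait(T4) -> count=2 queue=[] holders={T4}
Step 2: wait(T2) -> count=1 queue=[] holders={T2,T4}
Step 3: signal(T4) -> count=2 queue=[] holders={T2}
Step 4: wait(T3) -> count=1 queue=[] holders={T2,T3}
Step 5: wait(T1) -> count=0 queue=[] holders={T1,T2,T3}
Step 6: wait(T4) -> count=0 queue=[T4] holders={T1,T2,T3}
Step 7: signal(T1) -> count=0 queue=[] holders={T2,T3,T4}
Step 8: signal(T4) -> count=1 queue=[] holders={T2,T3}
Final holders: {T2,T3} -> 2 thread(s)

Answer: 2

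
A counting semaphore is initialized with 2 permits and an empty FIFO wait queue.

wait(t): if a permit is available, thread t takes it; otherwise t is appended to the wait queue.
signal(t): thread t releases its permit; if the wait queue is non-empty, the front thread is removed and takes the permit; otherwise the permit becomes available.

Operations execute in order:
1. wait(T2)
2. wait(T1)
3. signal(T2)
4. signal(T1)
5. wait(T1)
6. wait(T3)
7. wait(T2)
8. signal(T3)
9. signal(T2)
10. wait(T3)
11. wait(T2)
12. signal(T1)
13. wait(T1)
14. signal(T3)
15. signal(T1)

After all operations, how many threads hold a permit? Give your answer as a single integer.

Step 1: wait(T2) -> count=1 queue=[] holders={T2}
Step 2: wait(T1) -> count=0 queue=[] holders={T1,T2}
Step 3: signal(T2) -> count=1 queue=[] holders={T1}
Step 4: signal(T1) -> count=2 queue=[] holders={none}
Step 5: wait(T1) -> count=1 queue=[] holders={T1}
Step 6: wait(T3) -> count=0 queue=[] holders={T1,T3}
Step 7: wait(T2) -> count=0 queue=[T2] holders={T1,T3}
Step 8: signal(T3) -> count=0 queue=[] holders={T1,T2}
Step 9: signal(T2) -> count=1 queue=[] holders={T1}
Step 10: wait(T3) -> count=0 queue=[] holders={T1,T3}
Step 11: wait(T2) -> count=0 queue=[T2] holders={T1,T3}
Step 12: signal(T1) -> count=0 queue=[] holders={T2,T3}
Step 13: wait(T1) -> count=0 queue=[T1] holders={T2,T3}
Step 14: signal(T3) -> count=0 queue=[] holders={T1,T2}
Step 15: signal(T1) -> count=1 queue=[] holders={T2}
Final holders: {T2} -> 1 thread(s)

Answer: 1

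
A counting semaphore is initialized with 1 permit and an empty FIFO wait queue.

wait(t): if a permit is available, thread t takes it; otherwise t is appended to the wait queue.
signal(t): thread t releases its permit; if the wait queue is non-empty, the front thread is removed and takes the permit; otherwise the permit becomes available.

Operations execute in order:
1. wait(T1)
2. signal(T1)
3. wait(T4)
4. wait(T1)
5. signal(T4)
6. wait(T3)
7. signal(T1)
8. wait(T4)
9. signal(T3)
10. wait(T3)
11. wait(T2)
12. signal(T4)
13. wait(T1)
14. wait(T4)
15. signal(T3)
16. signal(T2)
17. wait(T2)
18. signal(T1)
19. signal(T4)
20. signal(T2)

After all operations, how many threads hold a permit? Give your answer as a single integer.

Step 1: wait(T1) -> count=0 queue=[] holders={T1}
Step 2: signal(T1) -> count=1 queue=[] holders={none}
Step 3: wait(T4) -> count=0 queue=[] holders={T4}
Step 4: wait(T1) -> count=0 queue=[T1] holders={T4}
Step 5: signal(T4) -> count=0 queue=[] holders={T1}
Step 6: wait(T3) -> count=0 queue=[T3] holders={T1}
Step 7: signal(T1) -> count=0 queue=[] holders={T3}
Step 8: wait(T4) -> count=0 queue=[T4] holders={T3}
Step 9: signal(T3) -> count=0 queue=[] holders={T4}
Step 10: wait(T3) -> count=0 queue=[T3] holders={T4}
Step 11: wait(T2) -> count=0 queue=[T3,T2] holders={T4}
Step 12: signal(T4) -> count=0 queue=[T2] holders={T3}
Step 13: wait(T1) -> count=0 queue=[T2,T1] holders={T3}
Step 14: wait(T4) -> count=0 queue=[T2,T1,T4] holders={T3}
Step 15: signal(T3) -> count=0 queue=[T1,T4] holders={T2}
Step 16: signal(T2) -> count=0 queue=[T4] holders={T1}
Step 17: wait(T2) -> count=0 queue=[T4,T2] holders={T1}
Step 18: signal(T1) -> count=0 queue=[T2] holders={T4}
Step 19: signal(T4) -> count=0 queue=[] holders={T2}
Step 20: signal(T2) -> count=1 queue=[] holders={none}
Final holders: {none} -> 0 thread(s)

Answer: 0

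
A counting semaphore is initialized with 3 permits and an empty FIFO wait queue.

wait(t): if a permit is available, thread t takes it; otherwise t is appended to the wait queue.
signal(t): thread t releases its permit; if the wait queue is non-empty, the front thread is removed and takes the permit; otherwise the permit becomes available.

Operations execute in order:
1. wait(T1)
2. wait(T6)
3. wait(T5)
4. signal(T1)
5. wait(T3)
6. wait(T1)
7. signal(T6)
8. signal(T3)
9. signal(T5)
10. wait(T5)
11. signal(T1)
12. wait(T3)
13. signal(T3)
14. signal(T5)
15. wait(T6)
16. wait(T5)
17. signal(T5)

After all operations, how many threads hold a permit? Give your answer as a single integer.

Step 1: wait(T1) -> count=2 queue=[] holders={T1}
Step 2: wait(T6) -> count=1 queue=[] holders={T1,T6}
Step 3: wait(T5) -> count=0 queue=[] holders={T1,T5,T6}
Step 4: signal(T1) -> count=1 queue=[] holders={T5,T6}
Step 5: wait(T3) -> count=0 queue=[] holders={T3,T5,T6}
Step 6: wait(T1) -> count=0 queue=[T1] holders={T3,T5,T6}
Step 7: signal(T6) -> count=0 queue=[] holders={T1,T3,T5}
Step 8: signal(T3) -> count=1 queue=[] holders={T1,T5}
Step 9: signal(T5) -> count=2 queue=[] holders={T1}
Step 10: wait(T5) -> count=1 queue=[] holders={T1,T5}
Step 11: signal(T1) -> count=2 queue=[] holders={T5}
Step 12: wait(T3) -> count=1 queue=[] holders={T3,T5}
Step 13: signal(T3) -> count=2 queue=[] holders={T5}
Step 14: signal(T5) -> count=3 queue=[] holders={none}
Step 15: wait(T6) -> count=2 queue=[] holders={T6}
Step 16: wait(T5) -> count=1 queue=[] holders={T5,T6}
Step 17: signal(T5) -> count=2 queue=[] holders={T6}
Final holders: {T6} -> 1 thread(s)

Answer: 1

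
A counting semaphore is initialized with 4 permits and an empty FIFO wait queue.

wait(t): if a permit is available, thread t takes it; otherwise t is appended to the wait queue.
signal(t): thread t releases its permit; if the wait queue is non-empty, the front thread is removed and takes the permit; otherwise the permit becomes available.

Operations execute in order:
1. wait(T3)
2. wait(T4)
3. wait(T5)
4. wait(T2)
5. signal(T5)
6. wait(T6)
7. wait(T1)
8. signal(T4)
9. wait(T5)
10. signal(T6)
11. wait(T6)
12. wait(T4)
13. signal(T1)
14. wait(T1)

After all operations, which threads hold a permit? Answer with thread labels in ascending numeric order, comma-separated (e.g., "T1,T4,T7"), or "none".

Answer: T2,T3,T5,T6

Derivation:
Step 1: wait(T3) -> count=3 queue=[] holders={T3}
Step 2: wait(T4) -> count=2 queue=[] holders={T3,T4}
Step 3: wait(T5) -> count=1 queue=[] holders={T3,T4,T5}
Step 4: wait(T2) -> count=0 queue=[] holders={T2,T3,T4,T5}
Step 5: signal(T5) -> count=1 queue=[] holders={T2,T3,T4}
Step 6: wait(T6) -> count=0 queue=[] holders={T2,T3,T4,T6}
Step 7: wait(T1) -> count=0 queue=[T1] holders={T2,T3,T4,T6}
Step 8: signal(T4) -> count=0 queue=[] holders={T1,T2,T3,T6}
Step 9: wait(T5) -> count=0 queue=[T5] holders={T1,T2,T3,T6}
Step 10: signal(T6) -> count=0 queue=[] holders={T1,T2,T3,T5}
Step 11: wait(T6) -> count=0 queue=[T6] holders={T1,T2,T3,T5}
Step 12: wait(T4) -> count=0 queue=[T6,T4] holders={T1,T2,T3,T5}
Step 13: signal(T1) -> count=0 queue=[T4] holders={T2,T3,T5,T6}
Step 14: wait(T1) -> count=0 queue=[T4,T1] holders={T2,T3,T5,T6}
Final holders: T2,T3,T5,T6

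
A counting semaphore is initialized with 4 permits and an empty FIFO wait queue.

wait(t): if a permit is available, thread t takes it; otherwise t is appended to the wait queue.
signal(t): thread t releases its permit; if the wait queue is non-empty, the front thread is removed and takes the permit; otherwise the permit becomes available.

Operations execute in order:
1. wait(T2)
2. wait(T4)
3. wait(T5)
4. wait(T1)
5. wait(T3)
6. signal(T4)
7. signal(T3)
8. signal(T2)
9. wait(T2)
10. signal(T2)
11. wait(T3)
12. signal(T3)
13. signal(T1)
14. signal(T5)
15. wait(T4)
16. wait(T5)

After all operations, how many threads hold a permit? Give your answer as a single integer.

Step 1: wait(T2) -> count=3 queue=[] holders={T2}
Step 2: wait(T4) -> count=2 queue=[] holders={T2,T4}
Step 3: wait(T5) -> count=1 queue=[] holders={T2,T4,T5}
Step 4: wait(T1) -> count=0 queue=[] holders={T1,T2,T4,T5}
Step 5: wait(T3) -> count=0 queue=[T3] holders={T1,T2,T4,T5}
Step 6: signal(T4) -> count=0 queue=[] holders={T1,T2,T3,T5}
Step 7: signal(T3) -> count=1 queue=[] holders={T1,T2,T5}
Step 8: signal(T2) -> count=2 queue=[] holders={T1,T5}
Step 9: wait(T2) -> count=1 queue=[] holders={T1,T2,T5}
Step 10: signal(T2) -> count=2 queue=[] holders={T1,T5}
Step 11: wait(T3) -> count=1 queue=[] holders={T1,T3,T5}
Step 12: signal(T3) -> count=2 queue=[] holders={T1,T5}
Step 13: signal(T1) -> count=3 queue=[] holders={T5}
Step 14: signal(T5) -> count=4 queue=[] holders={none}
Step 15: wait(T4) -> count=3 queue=[] holders={T4}
Step 16: wait(T5) -> count=2 queue=[] holders={T4,T5}
Final holders: {T4,T5} -> 2 thread(s)

Answer: 2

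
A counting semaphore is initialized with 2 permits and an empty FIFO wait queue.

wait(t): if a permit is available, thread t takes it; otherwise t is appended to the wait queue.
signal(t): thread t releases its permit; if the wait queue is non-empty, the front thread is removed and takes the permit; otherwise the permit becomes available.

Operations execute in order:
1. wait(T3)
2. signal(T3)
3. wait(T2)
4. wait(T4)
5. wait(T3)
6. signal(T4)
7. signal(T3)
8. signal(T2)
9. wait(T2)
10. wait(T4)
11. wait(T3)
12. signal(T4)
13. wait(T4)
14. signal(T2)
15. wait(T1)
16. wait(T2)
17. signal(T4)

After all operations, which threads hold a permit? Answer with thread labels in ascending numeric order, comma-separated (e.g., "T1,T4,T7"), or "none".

Step 1: wait(T3) -> count=1 queue=[] holders={T3}
Step 2: signal(T3) -> count=2 queue=[] holders={none}
Step 3: wait(T2) -> count=1 queue=[] holders={T2}
Step 4: wait(T4) -> count=0 queue=[] holders={T2,T4}
Step 5: wait(T3) -> count=0 queue=[T3] holders={T2,T4}
Step 6: signal(T4) -> count=0 queue=[] holders={T2,T3}
Step 7: signal(T3) -> count=1 queue=[] holders={T2}
Step 8: signal(T2) -> count=2 queue=[] holders={none}
Step 9: wait(T2) -> count=1 queue=[] holders={T2}
Step 10: wait(T4) -> count=0 queue=[] holders={T2,T4}
Step 11: wait(T3) -> count=0 queue=[T3] holders={T2,T4}
Step 12: signal(T4) -> count=0 queue=[] holders={T2,T3}
Step 13: wait(T4) -> count=0 queue=[T4] holders={T2,T3}
Step 14: signal(T2) -> count=0 queue=[] holders={T3,T4}
Step 15: wait(T1) -> count=0 queue=[T1] holders={T3,T4}
Step 16: wait(T2) -> count=0 queue=[T1,T2] holders={T3,T4}
Step 17: signal(T4) -> count=0 queue=[T2] holders={T1,T3}
Final holders: T1,T3

Answer: T1,T3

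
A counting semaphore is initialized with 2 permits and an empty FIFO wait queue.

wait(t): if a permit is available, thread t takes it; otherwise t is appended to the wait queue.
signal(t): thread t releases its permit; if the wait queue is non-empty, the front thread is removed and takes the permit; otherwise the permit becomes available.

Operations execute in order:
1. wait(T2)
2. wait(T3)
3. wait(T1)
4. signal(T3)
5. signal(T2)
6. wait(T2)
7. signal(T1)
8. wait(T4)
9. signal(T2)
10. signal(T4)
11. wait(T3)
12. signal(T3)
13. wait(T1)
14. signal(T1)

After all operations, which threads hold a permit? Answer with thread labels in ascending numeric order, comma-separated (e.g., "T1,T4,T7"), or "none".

Step 1: wait(T2) -> count=1 queue=[] holders={T2}
Step 2: wait(T3) -> count=0 queue=[] holders={T2,T3}
Step 3: wait(T1) -> count=0 queue=[T1] holders={T2,T3}
Step 4: signal(T3) -> count=0 queue=[] holders={T1,T2}
Step 5: signal(T2) -> count=1 queue=[] holders={T1}
Step 6: wait(T2) -> count=0 queue=[] holders={T1,T2}
Step 7: signal(T1) -> count=1 queue=[] holders={T2}
Step 8: wait(T4) -> count=0 queue=[] holders={T2,T4}
Step 9: signal(T2) -> count=1 queue=[] holders={T4}
Step 10: signal(T4) -> count=2 queue=[] holders={none}
Step 11: wait(T3) -> count=1 queue=[] holders={T3}
Step 12: signal(T3) -> count=2 queue=[] holders={none}
Step 13: wait(T1) -> count=1 queue=[] holders={T1}
Step 14: signal(T1) -> count=2 queue=[] holders={none}
Final holders: none

Answer: none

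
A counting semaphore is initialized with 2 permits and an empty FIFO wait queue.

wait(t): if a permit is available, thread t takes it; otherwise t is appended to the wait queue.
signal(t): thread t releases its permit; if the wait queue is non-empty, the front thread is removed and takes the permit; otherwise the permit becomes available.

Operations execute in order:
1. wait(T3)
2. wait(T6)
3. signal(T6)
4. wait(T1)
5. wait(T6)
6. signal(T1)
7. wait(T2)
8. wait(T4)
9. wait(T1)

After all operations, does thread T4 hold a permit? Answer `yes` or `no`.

Answer: no

Derivation:
Step 1: wait(T3) -> count=1 queue=[] holders={T3}
Step 2: wait(T6) -> count=0 queue=[] holders={T3,T6}
Step 3: signal(T6) -> count=1 queue=[] holders={T3}
Step 4: wait(T1) -> count=0 queue=[] holders={T1,T3}
Step 5: wait(T6) -> count=0 queue=[T6] holders={T1,T3}
Step 6: signal(T1) -> count=0 queue=[] holders={T3,T6}
Step 7: wait(T2) -> count=0 queue=[T2] holders={T3,T6}
Step 8: wait(T4) -> count=0 queue=[T2,T4] holders={T3,T6}
Step 9: wait(T1) -> count=0 queue=[T2,T4,T1] holders={T3,T6}
Final holders: {T3,T6} -> T4 not in holders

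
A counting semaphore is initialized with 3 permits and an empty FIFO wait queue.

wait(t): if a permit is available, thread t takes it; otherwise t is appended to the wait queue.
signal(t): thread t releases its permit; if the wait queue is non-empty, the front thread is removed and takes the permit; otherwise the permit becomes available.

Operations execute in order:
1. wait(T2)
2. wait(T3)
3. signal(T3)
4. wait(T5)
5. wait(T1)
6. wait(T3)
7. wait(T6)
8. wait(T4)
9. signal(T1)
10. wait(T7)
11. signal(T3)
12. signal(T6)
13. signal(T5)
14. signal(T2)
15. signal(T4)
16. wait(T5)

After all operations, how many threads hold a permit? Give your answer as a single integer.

Step 1: wait(T2) -> count=2 queue=[] holders={T2}
Step 2: wait(T3) -> count=1 queue=[] holders={T2,T3}
Step 3: signal(T3) -> count=2 queue=[] holders={T2}
Step 4: wait(T5) -> count=1 queue=[] holders={T2,T5}
Step 5: wait(T1) -> count=0 queue=[] holders={T1,T2,T5}
Step 6: wait(T3) -> count=0 queue=[T3] holders={T1,T2,T5}
Step 7: wait(T6) -> count=0 queue=[T3,T6] holders={T1,T2,T5}
Step 8: wait(T4) -> count=0 queue=[T3,T6,T4] holders={T1,T2,T5}
Step 9: signal(T1) -> count=0 queue=[T6,T4] holders={T2,T3,T5}
Step 10: wait(T7) -> count=0 queue=[T6,T4,T7] holders={T2,T3,T5}
Step 11: signal(T3) -> count=0 queue=[T4,T7] holders={T2,T5,T6}
Step 12: signal(T6) -> count=0 queue=[T7] holders={T2,T4,T5}
Step 13: signal(T5) -> count=0 queue=[] holders={T2,T4,T7}
Step 14: signal(T2) -> count=1 queue=[] holders={T4,T7}
Step 15: signal(T4) -> count=2 queue=[] holders={T7}
Step 16: wait(T5) -> count=1 queue=[] holders={T5,T7}
Final holders: {T5,T7} -> 2 thread(s)

Answer: 2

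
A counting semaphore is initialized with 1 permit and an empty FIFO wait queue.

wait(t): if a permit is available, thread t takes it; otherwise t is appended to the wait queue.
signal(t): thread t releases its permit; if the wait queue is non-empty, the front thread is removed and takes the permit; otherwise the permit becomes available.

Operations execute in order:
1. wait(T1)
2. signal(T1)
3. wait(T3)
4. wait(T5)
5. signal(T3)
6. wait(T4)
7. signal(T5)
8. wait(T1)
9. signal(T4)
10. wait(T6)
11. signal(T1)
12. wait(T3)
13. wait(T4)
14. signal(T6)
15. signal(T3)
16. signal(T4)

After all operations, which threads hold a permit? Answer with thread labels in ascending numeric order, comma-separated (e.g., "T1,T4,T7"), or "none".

Answer: none

Derivation:
Step 1: wait(T1) -> count=0 queue=[] holders={T1}
Step 2: signal(T1) -> count=1 queue=[] holders={none}
Step 3: wait(T3) -> count=0 queue=[] holders={T3}
Step 4: wait(T5) -> count=0 queue=[T5] holders={T3}
Step 5: signal(T3) -> count=0 queue=[] holders={T5}
Step 6: wait(T4) -> count=0 queue=[T4] holders={T5}
Step 7: signal(T5) -> count=0 queue=[] holders={T4}
Step 8: wait(T1) -> count=0 queue=[T1] holders={T4}
Step 9: signal(T4) -> count=0 queue=[] holders={T1}
Step 10: wait(T6) -> count=0 queue=[T6] holders={T1}
Step 11: signal(T1) -> count=0 queue=[] holders={T6}
Step 12: wait(T3) -> count=0 queue=[T3] holders={T6}
Step 13: wait(T4) -> count=0 queue=[T3,T4] holders={T6}
Step 14: signal(T6) -> count=0 queue=[T4] holders={T3}
Step 15: signal(T3) -> count=0 queue=[] holders={T4}
Step 16: signal(T4) -> count=1 queue=[] holders={none}
Final holders: none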